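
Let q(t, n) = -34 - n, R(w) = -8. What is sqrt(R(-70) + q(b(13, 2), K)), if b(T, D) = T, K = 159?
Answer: I*sqrt(201) ≈ 14.177*I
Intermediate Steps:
sqrt(R(-70) + q(b(13, 2), K)) = sqrt(-8 + (-34 - 1*159)) = sqrt(-8 + (-34 - 159)) = sqrt(-8 - 193) = sqrt(-201) = I*sqrt(201)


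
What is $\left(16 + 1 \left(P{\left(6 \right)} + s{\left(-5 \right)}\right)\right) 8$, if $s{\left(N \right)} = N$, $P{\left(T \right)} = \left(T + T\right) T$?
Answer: $664$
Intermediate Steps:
$P{\left(T \right)} = 2 T^{2}$ ($P{\left(T \right)} = 2 T T = 2 T^{2}$)
$\left(16 + 1 \left(P{\left(6 \right)} + s{\left(-5 \right)}\right)\right) 8 = \left(16 + 1 \left(2 \cdot 6^{2} - 5\right)\right) 8 = \left(16 + 1 \left(2 \cdot 36 - 5\right)\right) 8 = \left(16 + 1 \left(72 - 5\right)\right) 8 = \left(16 + 1 \cdot 67\right) 8 = \left(16 + 67\right) 8 = 83 \cdot 8 = 664$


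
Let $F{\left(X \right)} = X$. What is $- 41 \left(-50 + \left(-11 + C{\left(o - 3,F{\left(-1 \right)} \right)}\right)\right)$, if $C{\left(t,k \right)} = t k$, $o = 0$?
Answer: $2378$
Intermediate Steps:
$C{\left(t,k \right)} = k t$
$- 41 \left(-50 + \left(-11 + C{\left(o - 3,F{\left(-1 \right)} \right)}\right)\right) = - 41 \left(-50 - 8\right) = \left(-41\right) \left(-58\right) = 2378$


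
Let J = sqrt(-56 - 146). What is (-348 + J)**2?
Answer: (348 - I*sqrt(202))**2 ≈ 1.209e+5 - 9892.0*I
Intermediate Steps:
J = I*sqrt(202) (J = sqrt(-202) = I*sqrt(202) ≈ 14.213*I)
(-348 + J)**2 = (-348 + I*sqrt(202))**2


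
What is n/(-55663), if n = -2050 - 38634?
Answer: 40684/55663 ≈ 0.73090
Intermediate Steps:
n = -40684
n/(-55663) = -40684/(-55663) = -40684*(-1/55663) = 40684/55663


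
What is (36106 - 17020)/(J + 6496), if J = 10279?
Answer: 19086/16775 ≈ 1.1378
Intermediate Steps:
(36106 - 17020)/(J + 6496) = (36106 - 17020)/(10279 + 6496) = 19086/16775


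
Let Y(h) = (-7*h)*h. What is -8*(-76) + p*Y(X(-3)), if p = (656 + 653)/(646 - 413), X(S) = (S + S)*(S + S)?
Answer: -11733584/233 ≈ -50359.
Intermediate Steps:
X(S) = 4*S**2 (X(S) = (2*S)*(2*S) = 4*S**2)
p = 1309/233 ≈ 5.6180
Y(h) = -7*h**2
-8*(-76) + p*Y(X(-3)) = -8*(-76) + 1309*(-7*(4*(-3)**2)**2)/233 = 608 + 1309*(-7*(4*9)**2)/233 = 608 + 1309*(-7*36**2)/233 = 608 + 1309*(-7*1296)/233 = 608 + (1309/233)*(-9072) = 608 - 11875248/233 = -11733584/233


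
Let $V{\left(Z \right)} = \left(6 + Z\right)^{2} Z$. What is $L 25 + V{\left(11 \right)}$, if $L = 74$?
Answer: $5029$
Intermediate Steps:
$V{\left(Z \right)} = Z \left(6 + Z\right)^{2}$
$L 25 + V{\left(11 \right)} = 74 \cdot 25 + 11 \left(6 + 11\right)^{2} = 1850 + 11 \cdot 17^{2} = 1850 + 11 \cdot 289 = 1850 + 3179 = 5029$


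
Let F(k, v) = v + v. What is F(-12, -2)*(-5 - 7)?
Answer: 48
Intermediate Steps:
F(k, v) = 2*v
F(-12, -2)*(-5 - 7) = (2*(-2))*(-5 - 7) = -4*(-12) = 48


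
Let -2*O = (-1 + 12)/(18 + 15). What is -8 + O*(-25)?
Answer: -23/6 ≈ -3.8333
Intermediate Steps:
O = -⅙ (O = -(-1 + 12)/(2*(18 + 15)) = -11/(2*33) = -½*⅓ = -⅙ ≈ -0.16667)
-8 + O*(-25) = -8 - ⅙*(-25) = -8 + 25/6 = -23/6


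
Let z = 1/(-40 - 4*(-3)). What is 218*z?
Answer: -109/14 ≈ -7.7857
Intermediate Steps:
z = -1/28 (z = 1/(-40 + 12) = 1/(-28) = -1/28 ≈ -0.035714)
218*z = 218*(-1/28) = -109/14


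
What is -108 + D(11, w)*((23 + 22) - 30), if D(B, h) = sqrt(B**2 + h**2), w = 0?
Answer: 57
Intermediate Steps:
-108 + D(11, w)*((23 + 22) - 30) = -108 + sqrt(11**2 + 0**2)*((23 + 22) - 30) = -108 + sqrt(121 + 0)*(45 - 30) = -108 + sqrt(121)*15 = -108 + 11*15 = -108 + 165 = 57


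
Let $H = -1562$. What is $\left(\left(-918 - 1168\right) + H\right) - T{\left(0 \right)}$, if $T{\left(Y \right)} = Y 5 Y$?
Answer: $-3648$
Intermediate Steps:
$T{\left(Y \right)} = 5 Y^{2}$ ($T{\left(Y \right)} = 5 Y Y = 5 Y^{2}$)
$\left(\left(-918 - 1168\right) + H\right) - T{\left(0 \right)} = \left(\left(-918 - 1168\right) - 1562\right) - 5 \cdot 0^{2} = \left(-2086 - 1562\right) - 5 \cdot 0 = -3648 - 0 = -3648 + 0 = -3648$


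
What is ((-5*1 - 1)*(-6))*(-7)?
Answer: -252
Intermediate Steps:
((-5*1 - 1)*(-6))*(-7) = ((-5 - 1)*(-6))*(-7) = -6*(-6)*(-7) = 36*(-7) = -252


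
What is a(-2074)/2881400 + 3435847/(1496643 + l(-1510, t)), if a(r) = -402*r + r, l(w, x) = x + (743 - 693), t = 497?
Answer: 557261177093/215700163300 ≈ 2.5835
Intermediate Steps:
l(w, x) = 50 + x (l(w, x) = x + 50 = 50 + x)
a(r) = -401*r
a(-2074)/2881400 + 3435847/(1496643 + l(-1510, t)) = -401*(-2074)/2881400 + 3435847/(1496643 + (50 + 497)) = 831674*(1/2881400) + 3435847/(1496643 + 547) = 415837/1440700 + 3435847/1497190 = 557261177093/215700163300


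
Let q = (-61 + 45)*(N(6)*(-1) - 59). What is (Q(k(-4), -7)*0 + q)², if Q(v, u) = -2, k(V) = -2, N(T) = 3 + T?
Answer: 1183744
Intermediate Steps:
q = 1088 (q = (-61 + 45)*((3 + 6)*(-1) - 59) = -16*(9*(-1) - 59) = -16*(-9 - 59) = -16*(-68) = 1088)
(Q(k(-4), -7)*0 + q)² = (-2*0 + 1088)² = (0 + 1088)² = 1088² = 1183744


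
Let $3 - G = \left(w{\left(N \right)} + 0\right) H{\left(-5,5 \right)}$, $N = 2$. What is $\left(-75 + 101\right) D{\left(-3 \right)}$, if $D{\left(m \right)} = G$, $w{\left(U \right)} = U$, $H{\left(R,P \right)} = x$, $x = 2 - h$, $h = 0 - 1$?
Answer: $-78$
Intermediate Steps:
$h = -1$ ($h = 0 - 1 = -1$)
$x = 3$ ($x = 2 - -1 = 2 + 1 = 3$)
$H{\left(R,P \right)} = 3$
$G = -3$ ($G = 3 - \left(2 + 0\right) 3 = 3 - 2 \cdot 3 = 3 - 6 = -3$)
$D{\left(m \right)} = -3$
$\left(-75 + 101\right) D{\left(-3 \right)} = \left(-75 + 101\right) \left(-3\right) = 26 \left(-3\right) = -78$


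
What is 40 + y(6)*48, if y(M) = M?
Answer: 328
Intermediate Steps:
40 + y(6)*48 = 40 + 6*48 = 40 + 288 = 328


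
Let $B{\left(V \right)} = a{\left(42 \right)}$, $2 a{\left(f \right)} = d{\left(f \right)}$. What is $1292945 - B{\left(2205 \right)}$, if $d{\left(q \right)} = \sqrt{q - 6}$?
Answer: $1292942$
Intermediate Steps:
$d{\left(q \right)} = \sqrt{-6 + q}$
$a{\left(f \right)} = \frac{\sqrt{-6 + f}}{2}$
$B{\left(V \right)} = 3$ ($B{\left(V \right)} = \frac{\sqrt{-6 + 42}}{2} = \frac{\sqrt{36}}{2} = \frac{1}{2} \cdot 6 = 3$)
$1292945 - B{\left(2205 \right)} = 1292945 - 3 = 1292942$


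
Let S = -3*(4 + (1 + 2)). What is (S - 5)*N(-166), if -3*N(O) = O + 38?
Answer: -3328/3 ≈ -1109.3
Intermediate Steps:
S = -21 (S = -3*(4 + 3) = -3*7 = -21)
N(O) = -38/3 - O/3 (N(O) = -(O + 38)/3 = -(38 + O)/3 = -38/3 - O/3)
(S - 5)*N(-166) = (-21 - 5)*(-38/3 - ⅓*(-166)) = -26*(-38/3 + 166/3) = -26*128/3 = -3328/3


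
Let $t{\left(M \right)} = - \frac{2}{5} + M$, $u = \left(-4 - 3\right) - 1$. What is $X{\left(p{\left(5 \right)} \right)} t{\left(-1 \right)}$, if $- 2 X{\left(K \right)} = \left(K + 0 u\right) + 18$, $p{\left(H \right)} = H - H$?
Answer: $\frac{63}{5} \approx 12.6$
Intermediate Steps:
$u = -8$ ($u = -7 - 1 = -8$)
$t{\left(M \right)} = - \frac{2}{5} + M$ ($t{\left(M \right)} = \left(-2\right) \frac{1}{5} + M = - \frac{2}{5} + M$)
$p{\left(H \right)} = 0$
$X{\left(K \right)} = -9 - \frac{K}{2}$ ($X{\left(K \right)} = - \frac{\left(K + 0 \left(-8\right)\right) + 18}{2} = - \frac{\left(K + 0\right) + 18}{2} = - \frac{K + 18}{2} = - \frac{18 + K}{2} = -9 - \frac{K}{2}$)
$X{\left(p{\left(5 \right)} \right)} t{\left(-1 \right)} = \left(-9 - 0\right) \left(- \frac{2}{5} - 1\right) = \left(-9 + 0\right) \left(- \frac{7}{5}\right) = \left(-9\right) \left(- \frac{7}{5}\right) = \frac{63}{5}$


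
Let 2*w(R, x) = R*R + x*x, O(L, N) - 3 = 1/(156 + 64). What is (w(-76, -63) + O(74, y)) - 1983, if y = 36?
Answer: 636351/220 ≈ 2892.5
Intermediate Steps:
O(L, N) = 661/220 (O(L, N) = 3 + 1/(156 + 64) = 3 + 1/220 = 661/220)
w(R, x) = R**2/2 + x**2/2 (w(R, x) = (R*R + x*x)/2 = (R**2 + x**2)/2 = R**2/2 + x**2/2)
(w(-76, -63) + O(74, y)) - 1983 = (((1/2)*(-76)**2 + (1/2)*(-63)**2) + 661/220) - 1983 = (((1/2)*5776 + (1/2)*3969) + 661/220) - 1983 = ((2888 + 3969/2) + 661/220) - 1983 = (9745/2 + 661/220) - 1983 = 1072611/220 - 1983 = 636351/220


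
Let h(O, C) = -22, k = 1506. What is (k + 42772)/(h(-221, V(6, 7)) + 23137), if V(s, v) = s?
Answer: 44278/23115 ≈ 1.9156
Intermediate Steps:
(k + 42772)/(h(-221, V(6, 7)) + 23137) = (1506 + 42772)/(-22 + 23137) = 44278/23115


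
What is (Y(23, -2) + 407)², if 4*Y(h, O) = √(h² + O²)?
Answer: (1628 + √533)²/16 ≈ 1.7038e+5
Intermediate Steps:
Y(h, O) = √(O² + h²)/4 (Y(h, O) = √(h² + O²)/4 = √(O² + h²)/4)
(Y(23, -2) + 407)² = (√((-2)² + 23²)/4 + 407)² = (√(4 + 529)/4 + 407)² = (√533/4 + 407)² = (407 + √533/4)²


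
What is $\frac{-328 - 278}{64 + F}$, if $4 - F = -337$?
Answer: $- \frac{202}{135} \approx -1.4963$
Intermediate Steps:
$F = 341$ ($F = 4 - -337 = 4 + 337 = 341$)
$\frac{-328 - 278}{64 + F} = \frac{-328 - 278}{64 + 341} = - \frac{606}{405} = \left(-606\right) \frac{1}{405} = - \frac{202}{135}$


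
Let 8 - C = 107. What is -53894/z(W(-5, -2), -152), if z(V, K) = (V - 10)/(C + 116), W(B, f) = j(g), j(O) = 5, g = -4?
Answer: 916198/5 ≈ 1.8324e+5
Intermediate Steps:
C = -99 (C = 8 - 1*107 = 8 - 107 = -99)
W(B, f) = 5
z(V, K) = -10/17 + V/17 (z(V, K) = (V - 10)/(-99 + 116) = (-10 + V)/17 = (-10 + V)*(1/17) = -10/17 + V/17)
-53894/z(W(-5, -2), -152) = -53894/(-10/17 + (1/17)*5) = -53894/(-10/17 + 5/17) = -53894/(-5/17) = -53894*(-17/5) = 916198/5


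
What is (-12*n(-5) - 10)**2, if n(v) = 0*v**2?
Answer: 100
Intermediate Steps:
n(v) = 0
(-12*n(-5) - 10)**2 = (-12*0 - 10)**2 = (0 - 10)**2 = (-10)**2 = 100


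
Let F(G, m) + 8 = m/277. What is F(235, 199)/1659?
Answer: -2017/459543 ≈ -0.0043891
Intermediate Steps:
F(G, m) = -8 + m/277
F(235, 199)/1659 = (-8 + (1/277)*199)/1659 = (-8 + 199/277)*(1/1659) = -2017/277*1/1659 = -2017/459543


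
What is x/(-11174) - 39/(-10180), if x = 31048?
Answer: -157816427/56875660 ≈ -2.7748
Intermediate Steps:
x/(-11174) - 39/(-10180) = 31048/(-11174) - 39/(-10180) = 31048*(-1/11174) - 39*(-1/10180) = -15524/5587 + 39/10180 = -157816427/56875660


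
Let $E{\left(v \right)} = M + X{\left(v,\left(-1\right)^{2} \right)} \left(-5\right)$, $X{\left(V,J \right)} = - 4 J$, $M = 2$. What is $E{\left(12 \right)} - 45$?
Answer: $-23$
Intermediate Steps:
$E{\left(v \right)} = 22$ ($E{\left(v \right)} = 2 + - 4 \left(-1\right)^{2} \left(-5\right) = 2 + \left(-4\right) 1 \left(-5\right) = 2 - -20 = 2 + 20 = 22$)
$E{\left(12 \right)} - 45 = 22 - 45 = -23$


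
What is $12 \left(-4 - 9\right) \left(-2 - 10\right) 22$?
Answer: $41184$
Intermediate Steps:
$12 \left(-4 - 9\right) \left(-2 - 10\right) 22 = 12 \left(\left(-13\right) \left(-12\right)\right) 22 = 12 \cdot 156 \cdot 22 = 1872 \cdot 22 = 41184$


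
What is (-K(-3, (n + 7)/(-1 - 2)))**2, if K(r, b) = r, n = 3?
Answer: 9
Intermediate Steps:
(-K(-3, (n + 7)/(-1 - 2)))**2 = (-1*(-3))**2 = 3**2 = 9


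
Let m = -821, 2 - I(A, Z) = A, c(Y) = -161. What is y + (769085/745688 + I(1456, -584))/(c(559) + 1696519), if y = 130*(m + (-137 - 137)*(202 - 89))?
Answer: -5226523480168685427/1264953804304 ≈ -4.1318e+6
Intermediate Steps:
I(A, Z) = 2 - A
y = -4131790 (y = 130*(-821 + (-137 - 137)*(202 - 89)) = 130*(-821 - 274*113) = 130*(-821 - 30962) = 130*(-31783) = -4131790)
y + (769085/745688 + I(1456, -584))/(c(559) + 1696519) = -4131790 + (769085/745688 + (2 - 1*1456))/(-161 + 1696519) = -4131790 + (769085*(1/745688) + (2 - 1456))/1696358 = -4131790 + (769085/745688 - 1454)*(1/1696358) = -4131790 - 1083461267/745688*1/1696358 = -4131790 - 1083461267/1264953804304 = -5226523480168685427/1264953804304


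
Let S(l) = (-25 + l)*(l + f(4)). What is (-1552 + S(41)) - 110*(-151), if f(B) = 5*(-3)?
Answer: 15474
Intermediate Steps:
f(B) = -15
S(l) = (-25 + l)*(-15 + l) (S(l) = (-25 + l)*(l - 15) = (-25 + l)*(-15 + l))
(-1552 + S(41)) - 110*(-151) = (-1552 + (375 + 41**2 - 40*41)) - 110*(-151) = (-1552 + (375 + 1681 - 1640)) + 16610 = (-1552 + 416) + 16610 = -1136 + 16610 = 15474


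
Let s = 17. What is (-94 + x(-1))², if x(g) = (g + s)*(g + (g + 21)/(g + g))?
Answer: 72900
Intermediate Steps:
x(g) = (17 + g)*(g + (21 + g)/(2*g)) (x(g) = (g + 17)*(g + (g + 21)/(g + g)) = (17 + g)*(g + (21 + g)/((2*g))) = (17 + g)*(g + (21 + g)*(1/(2*g))) = (17 + g)*(g + (21 + g)/(2*g)))
(-94 + x(-1))² = (-94 + (19 + (-1)² + (35/2)*(-1) + (357/2)/(-1)))² = (-94 + (19 + 1 - 35/2 + (357/2)*(-1)))² = (-94 + (19 + 1 - 35/2 - 357/2))² = (-94 - 176)² = (-270)² = 72900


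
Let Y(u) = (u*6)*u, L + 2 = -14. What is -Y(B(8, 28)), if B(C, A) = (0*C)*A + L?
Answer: -1536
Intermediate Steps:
L = -16 (L = -2 - 14 = -16)
B(C, A) = -16 (B(C, A) = (0*C)*A - 16 = 0*A - 16 = 0 - 16 = -16)
Y(u) = 6*u² (Y(u) = (6*u)*u = 6*u²)
-Y(B(8, 28)) = -6*(-16)² = -6*256 = -1*1536 = -1536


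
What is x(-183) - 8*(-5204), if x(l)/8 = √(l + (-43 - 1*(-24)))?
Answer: 41632 + 8*I*√202 ≈ 41632.0 + 113.7*I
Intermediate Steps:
x(l) = 8*√(-19 + l) (x(l) = 8*√(l + (-43 - 1*(-24))) = 8*√(l + (-43 + 24)) = 8*√(l - 19) = 8*√(-19 + l))
x(-183) - 8*(-5204) = 8*√(-19 - 183) - 8*(-5204) = 8*√(-202) - 1*(-41632) = 8*(I*√202) + 41632 = 8*I*√202 + 41632 = 41632 + 8*I*√202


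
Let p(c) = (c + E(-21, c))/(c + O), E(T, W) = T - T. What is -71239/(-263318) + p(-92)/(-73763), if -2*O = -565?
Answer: 2002128148529/7400210866554 ≈ 0.27055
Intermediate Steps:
O = 565/2 (O = -1/2*(-565) = 565/2 ≈ 282.50)
E(T, W) = 0
p(c) = c/(565/2 + c) (p(c) = (c + 0)/(c + 565/2) = c/(565/2 + c))
-71239/(-263318) + p(-92)/(-73763) = -71239/(-263318) + (2*(-92)/(565 + 2*(-92)))/(-73763) = -71239*(-1/263318) + (2*(-92)/(565 - 184))*(-1/73763) = 71239/263318 + (2*(-92)/381)*(-1/73763) = 71239/263318 + (2*(-92)*(1/381))*(-1/73763) = 71239/263318 - 184/381*(-1/73763) = 71239/263318 + 184/28103703 = 2002128148529/7400210866554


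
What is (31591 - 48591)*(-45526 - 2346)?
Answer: 813824000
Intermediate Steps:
(31591 - 48591)*(-45526 - 2346) = -17000*(-47872) = 813824000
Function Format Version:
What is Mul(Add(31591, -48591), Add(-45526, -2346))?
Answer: 813824000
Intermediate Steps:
Mul(Add(31591, -48591), Add(-45526, -2346)) = Mul(-17000, -47872) = 813824000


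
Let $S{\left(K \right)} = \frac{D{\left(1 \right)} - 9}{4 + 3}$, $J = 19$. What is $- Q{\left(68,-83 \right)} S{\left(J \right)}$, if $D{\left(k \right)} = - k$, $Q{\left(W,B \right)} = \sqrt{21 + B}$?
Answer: $\frac{10 i \sqrt{62}}{7} \approx 11.249 i$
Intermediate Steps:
$S{\left(K \right)} = - \frac{10}{7}$ ($S{\left(K \right)} = \frac{\left(-1\right) 1 - 9}{4 + 3} = \frac{-1 - 9}{7} = \left(-10\right) \frac{1}{7} = - \frac{10}{7}$)
$- Q{\left(68,-83 \right)} S{\left(J \right)} = - \sqrt{21 - 83} \left(- \frac{10}{7}\right) = - \sqrt{-62} \left(- \frac{10}{7}\right) = - i \sqrt{62} \left(- \frac{10}{7}\right) = \frac{10 i \sqrt{62}}{7}$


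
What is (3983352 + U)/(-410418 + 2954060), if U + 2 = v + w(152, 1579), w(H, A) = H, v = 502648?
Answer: 2243075/1271821 ≈ 1.7637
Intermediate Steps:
U = 502798 (U = -2 + (502648 + 152) = -2 + 502800 = 502798)
(3983352 + U)/(-410418 + 2954060) = (3983352 + 502798)/(-410418 + 2954060) = 4486150/2543642 = 4486150*(1/2543642) = 2243075/1271821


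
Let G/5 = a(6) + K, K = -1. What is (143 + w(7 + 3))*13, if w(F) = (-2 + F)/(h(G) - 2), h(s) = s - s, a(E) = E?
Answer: 1807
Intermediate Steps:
G = 25 (G = 5*(6 - 1) = 5*5 = 25)
h(s) = 0
w(F) = 1 - F/2 (w(F) = (-2 + F)/(0 - 2) = (-2 + F)/(-2) = (-2 + F)*(-1/2) = 1 - F/2)
(143 + w(7 + 3))*13 = (143 + (1 - (7 + 3)/2))*13 = (143 + (1 - 1/2*10))*13 = (143 + (1 - 5))*13 = (143 - 4)*13 = 139*13 = 1807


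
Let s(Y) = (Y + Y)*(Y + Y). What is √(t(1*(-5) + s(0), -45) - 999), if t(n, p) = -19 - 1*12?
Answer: I*√1030 ≈ 32.094*I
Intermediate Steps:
s(Y) = 4*Y² (s(Y) = (2*Y)*(2*Y) = 4*Y²)
t(n, p) = -31 (t(n, p) = -19 - 12 = -31)
√(t(1*(-5) + s(0), -45) - 999) = √(-31 - 999) = √(-1030) = I*√1030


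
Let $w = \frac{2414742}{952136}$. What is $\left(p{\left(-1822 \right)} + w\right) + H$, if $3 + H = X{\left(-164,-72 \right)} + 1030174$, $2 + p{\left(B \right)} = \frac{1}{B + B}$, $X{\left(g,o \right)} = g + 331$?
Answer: $\frac{111713927186623}{108424487} \approx 1.0303 \cdot 10^{6}$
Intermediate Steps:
$X{\left(g,o \right)} = 331 + g$
$w = \frac{1207371}{476068}$ ($w = 2414742 \cdot \frac{1}{952136} = \frac{1207371}{476068} \approx 2.5361$)
$p{\left(B \right)} = -2 + \frac{1}{2 B}$ ($p{\left(B \right)} = -2 + \frac{1}{B + B} = -2 + \frac{1}{2 B}$)
$H = 1030338$ ($H = -3 + \left(\left(331 - 164\right) + 1030174\right) = -3 + \left(167 + 1030174\right) = -3 + 1030341 = 1030338$)
$\left(p{\left(-1822 \right)} + w\right) + H = \left(\left(-2 + \frac{1}{2 \left(-1822\right)}\right) + \frac{1207371}{476068}\right) + 1030338 = \left(\left(-2 + \frac{1}{2} \left(- \frac{1}{1822}\right)\right) + \frac{1207371}{476068}\right) + 1030338 = \left(\left(-2 - \frac{1}{3644}\right) + \frac{1207371}{476068}\right) + 1030338 = \left(- \frac{7289}{3644} + \frac{1207371}{476068}\right) + 1030338 = \frac{58100017}{108424487} + 1030338 = \frac{111713927186623}{108424487}$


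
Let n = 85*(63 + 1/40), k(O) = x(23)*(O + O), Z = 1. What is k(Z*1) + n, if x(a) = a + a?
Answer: 43593/8 ≈ 5449.1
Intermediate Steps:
x(a) = 2*a
k(O) = 92*O (k(O) = (2*23)*(O + O) = 46*(2*O) = 92*O)
n = 42857/8 (n = 85*(63 + 1/40) = 85*(2521/40) = 42857/8 ≈ 5357.1)
k(Z*1) + n = 92*(1*1) + 42857/8 = 92*1 + 42857/8 = 92 + 42857/8 = 43593/8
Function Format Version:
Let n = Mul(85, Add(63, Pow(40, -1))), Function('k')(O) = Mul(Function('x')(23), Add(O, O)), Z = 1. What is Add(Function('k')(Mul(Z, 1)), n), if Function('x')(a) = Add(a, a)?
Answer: Rational(43593, 8) ≈ 5449.1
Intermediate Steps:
Function('x')(a) = Mul(2, a)
Function('k')(O) = Mul(92, O) (Function('k')(O) = Mul(Mul(2, 23), Add(O, O)) = Mul(46, Mul(2, O)) = Mul(92, O))
n = Rational(42857, 8) (n = Mul(85, Add(63, Rational(1, 40))) = Mul(85, Rational(2521, 40)) = Rational(42857, 8) ≈ 5357.1)
Add(Function('k')(Mul(Z, 1)), n) = Add(Mul(92, Mul(1, 1)), Rational(42857, 8)) = Add(Mul(92, 1), Rational(42857, 8)) = Add(92, Rational(42857, 8)) = Rational(43593, 8)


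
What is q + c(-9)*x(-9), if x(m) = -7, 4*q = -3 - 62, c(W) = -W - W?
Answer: -569/4 ≈ -142.25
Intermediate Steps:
c(W) = -2*W
q = -65/4 (q = (-3 - 62)/4 = (1/4)*(-65) = -65/4 ≈ -16.250)
q + c(-9)*x(-9) = -65/4 - 2*(-9)*(-7) = -65/4 + 18*(-7) = -65/4 - 126 = -569/4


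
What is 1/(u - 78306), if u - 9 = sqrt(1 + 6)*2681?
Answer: -78297/6080105882 - 2681*sqrt(7)/6080105882 ≈ -1.4044e-5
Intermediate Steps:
u = 9 + 2681*sqrt(7) (u = 9 + sqrt(1 + 6)*2681 = 9 + sqrt(7)*2681 = 9 + 2681*sqrt(7) ≈ 7102.3)
1/(u - 78306) = 1/((9 + 2681*sqrt(7)) - 78306) = 1/(-78297 + 2681*sqrt(7))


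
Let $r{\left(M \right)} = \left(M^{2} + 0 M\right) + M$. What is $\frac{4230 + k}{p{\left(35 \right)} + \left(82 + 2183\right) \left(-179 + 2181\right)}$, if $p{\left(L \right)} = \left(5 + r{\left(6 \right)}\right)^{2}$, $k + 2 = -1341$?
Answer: $\frac{2887}{4536739} \approx 0.00063636$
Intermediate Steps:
$k = -1343$ ($k = -2 - 1341 = -1343$)
$r{\left(M \right)} = M + M^{2}$ ($r{\left(M \right)} = \left(M^{2} + 0\right) + M = M^{2} + M = M + M^{2}$)
$p{\left(L \right)} = 2209$ ($p{\left(L \right)} = \left(5 + 6 \left(1 + 6\right)\right)^{2} = \left(5 + 6 \cdot 7\right)^{2} = \left(5 + 42\right)^{2} = 47^{2} = 2209$)
$\frac{4230 + k}{p{\left(35 \right)} + \left(82 + 2183\right) \left(-179 + 2181\right)} = \frac{4230 - 1343}{2209 + \left(82 + 2183\right) \left(-179 + 2181\right)} = \frac{2887}{2209 + 2265 \cdot 2002} = \frac{2887}{2209 + 4534530} = \frac{2887}{4536739}$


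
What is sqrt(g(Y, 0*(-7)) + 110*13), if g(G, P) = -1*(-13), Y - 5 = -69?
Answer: sqrt(1443) ≈ 37.987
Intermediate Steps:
Y = -64 (Y = 5 - 69 = -64)
g(G, P) = 13
sqrt(g(Y, 0*(-7)) + 110*13) = sqrt(13 + 110*13) = sqrt(13 + 1430) = sqrt(1443)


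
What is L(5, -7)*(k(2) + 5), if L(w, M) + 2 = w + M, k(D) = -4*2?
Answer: 12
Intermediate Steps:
k(D) = -8
L(w, M) = -2 + M + w (L(w, M) = -2 + (w + M) = -2 + (M + w) = -2 + M + w)
L(5, -7)*(k(2) + 5) = (-2 - 7 + 5)*(-8 + 5) = -4*(-3) = 12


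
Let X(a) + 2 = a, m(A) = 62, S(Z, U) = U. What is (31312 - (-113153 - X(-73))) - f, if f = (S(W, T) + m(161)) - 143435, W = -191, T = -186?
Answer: 287949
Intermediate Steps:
X(a) = -2 + a
f = -143559 (f = (-186 + 62) - 143435 = -124 - 143435 = -143559)
(31312 - (-113153 - X(-73))) - f = (31312 - (-113153 - (-2 - 73))) - 1*(-143559) = (31312 - (-113153 - 1*(-75))) + 143559 = (31312 - (-113153 + 75)) + 143559 = (31312 - 1*(-113078)) + 143559 = (31312 + 113078) + 143559 = 144390 + 143559 = 287949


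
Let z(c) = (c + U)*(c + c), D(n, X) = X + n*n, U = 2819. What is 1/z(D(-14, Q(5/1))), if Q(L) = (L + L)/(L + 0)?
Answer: 1/1194732 ≈ 8.3701e-7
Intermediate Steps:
Q(L) = 2 (Q(L) = (2*L)/L = 2)
D(n, X) = X + n²
z(c) = 2*c*(2819 + c) (z(c) = (c + 2819)*(c + c) = (2819 + c)*(2*c) = 2*c*(2819 + c))
1/z(D(-14, Q(5/1))) = 1/(2*(2 + (-14)²)*(2819 + (2 + (-14)²))) = 1/(2*(2 + 196)*(2819 + (2 + 196))) = 1/(2*198*(2819 + 198)) = 1/(2*198*3017) = 1/1194732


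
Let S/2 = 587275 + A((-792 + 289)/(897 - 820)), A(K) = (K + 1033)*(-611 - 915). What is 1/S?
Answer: -11/21540518 ≈ -5.1067e-7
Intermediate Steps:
A(K) = -1576358 - 1526*K (A(K) = (1033 + K)*(-1526) = -1576358 - 1526*K)
S = -21540518/11 (S = 2*(587275 + (-1576358 - 1526*(-792 + 289)/(897 - 820))) = 2*(587275 + (-1576358 - (-767578)/77)) = 2*(587275 + (-1576358 - 1526*(-503/77))) = 2*(587275 + (-1576358 + 109654/11)) = 2*(587275 - 17230284/11) = 2*(-10770259/11) = -21540518/11 ≈ -1.9582e+6)
1/S = 1/(-21540518/11) = -11/21540518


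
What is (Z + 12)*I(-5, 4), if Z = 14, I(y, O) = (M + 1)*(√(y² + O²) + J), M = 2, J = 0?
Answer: 78*√41 ≈ 499.44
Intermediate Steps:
I(y, O) = 3*√(O² + y²) (I(y, O) = (2 + 1)*(√(y² + O²) + 0) = 3*(√(O² + y²) + 0) = 3*√(O² + y²))
(Z + 12)*I(-5, 4) = (14 + 12)*(3*√(4² + (-5)²)) = 26*(3*√(16 + 25)) = 26*(3*√41) = 78*√41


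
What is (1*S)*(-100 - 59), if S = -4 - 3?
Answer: 1113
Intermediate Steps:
S = -7
(1*S)*(-100 - 59) = (1*(-7))*(-100 - 59) = -7*(-159) = 1113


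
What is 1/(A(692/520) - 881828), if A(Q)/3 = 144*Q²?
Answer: -4225/3722490968 ≈ -1.1350e-6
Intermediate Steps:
A(Q) = 432*Q² (A(Q) = 3*(144*Q²) = 432*Q²)
1/(A(692/520) - 881828) = 1/(432*(692/520)² - 881828) = 1/(432*(692*(1/520))² - 881828) = 1/(432*(173/130)² - 881828) = 1/(432*(29929/16900) - 881828) = 1/(3232332/4225 - 881828) = 1/(-3722490968/4225) = -4225/3722490968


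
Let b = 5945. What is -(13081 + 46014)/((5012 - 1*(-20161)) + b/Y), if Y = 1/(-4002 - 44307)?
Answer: 59095/287171832 ≈ 0.00020578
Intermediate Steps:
Y = -1/48309 (Y = 1/(-48309) = -1/48309 ≈ -2.0700e-5)
-(13081 + 46014)/((5012 - 1*(-20161)) + b/Y) = -(13081 + 46014)/((5012 - 1*(-20161)) + 5945/(-1/48309)) = -59095/((5012 + 20161) + 5945*(-48309)) = -59095/(25173 - 287197005) = -59095/(-287171832) = -59095*(-1)/287171832 = -1*(-59095/287171832) = 59095/287171832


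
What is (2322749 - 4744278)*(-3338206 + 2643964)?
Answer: 1681127136018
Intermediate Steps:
(2322749 - 4744278)*(-3338206 + 2643964) = -2421529*(-694242) = 1681127136018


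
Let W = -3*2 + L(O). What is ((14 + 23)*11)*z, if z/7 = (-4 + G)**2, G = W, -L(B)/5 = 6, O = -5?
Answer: 4558400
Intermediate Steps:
L(B) = -30 (L(B) = -5*6 = -30)
W = -36 (W = -3*2 - 30 = -6 - 30 = -36)
G = -36
z = 11200 (z = 7*(-4 - 36)**2 = 7*(-40)**2 = 7*1600 = 11200)
((14 + 23)*11)*z = ((14 + 23)*11)*11200 = (37*11)*11200 = 407*11200 = 4558400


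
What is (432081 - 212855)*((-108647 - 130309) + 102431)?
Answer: -29929829650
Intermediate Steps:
(432081 - 212855)*((-108647 - 130309) + 102431) = 219226*(-238956 + 102431) = 219226*(-136525) = -29929829650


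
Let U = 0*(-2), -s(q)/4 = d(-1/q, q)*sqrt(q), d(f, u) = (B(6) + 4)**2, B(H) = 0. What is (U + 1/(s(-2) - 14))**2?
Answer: -I/(1792*sqrt(2) + 7996*I) ≈ -0.00011365 - 3.6019e-5*I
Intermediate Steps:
d(f, u) = 16 (d(f, u) = (0 + 4)**2 = 4**2 = 16)
s(q) = -64*sqrt(q)
U = 0
(U + 1/(s(-2) - 14))**2 = (0 + 1/(-64*I*sqrt(2) - 14))**2 = (0 + 1/(-14 - 64*I*sqrt(2)))**2 = (1/(-14 - 64*I*sqrt(2)))**2 = (-14 - 64*I*sqrt(2))**(-2)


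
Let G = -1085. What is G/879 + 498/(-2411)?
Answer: -3053677/2119269 ≈ -1.4409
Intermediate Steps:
G/879 + 498/(-2411) = -1085/879 + 498/(-2411) = -1085*1/879 + 498*(-1/2411) = -1085/879 - 498/2411 = -3053677/2119269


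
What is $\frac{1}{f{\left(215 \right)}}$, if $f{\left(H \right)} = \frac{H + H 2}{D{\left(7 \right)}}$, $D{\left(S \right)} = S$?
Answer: $\frac{7}{645} \approx 0.010853$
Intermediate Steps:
$f{\left(H \right)} = \frac{3 H}{7}$ ($f{\left(H \right)} = \frac{H + H 2}{7} = \left(H + 2 H\right) \frac{1}{7} = 3 H \frac{1}{7} = \frac{3 H}{7}$)
$\frac{1}{f{\left(215 \right)}} = \frac{1}{\frac{3}{7} \cdot 215} = \frac{1}{\frac{645}{7}} = \frac{7}{645}$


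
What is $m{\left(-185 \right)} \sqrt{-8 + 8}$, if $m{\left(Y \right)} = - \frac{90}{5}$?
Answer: $0$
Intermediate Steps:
$m{\left(Y \right)} = -18$ ($m{\left(Y \right)} = \left(-90\right) \frac{1}{5} = -18$)
$m{\left(-185 \right)} \sqrt{-8 + 8} = - 18 \sqrt{-8 + 8} = - 18 \sqrt{0} = \left(-18\right) 0 = 0$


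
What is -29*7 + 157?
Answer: -46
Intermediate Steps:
-29*7 + 157 = -203 + 157 = -46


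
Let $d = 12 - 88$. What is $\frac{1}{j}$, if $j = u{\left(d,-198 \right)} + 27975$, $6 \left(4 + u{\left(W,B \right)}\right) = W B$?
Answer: $\frac{1}{30479} \approx 3.2809 \cdot 10^{-5}$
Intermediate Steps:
$d = -76$ ($d = 12 - 88 = -76$)
$u{\left(W,B \right)} = -4 + \frac{B W}{6}$ ($u{\left(W,B \right)} = -4 + \frac{W B}{6} = -4 + \frac{B W}{6}$)
$j = 30479$ ($j = \left(-4 + \frac{1}{6} \left(-198\right) \left(-76\right)\right) + 27975 = \left(-4 + 2508\right) + 27975 = 2504 + 27975 = 30479$)
$\frac{1}{j} = \frac{1}{30479}$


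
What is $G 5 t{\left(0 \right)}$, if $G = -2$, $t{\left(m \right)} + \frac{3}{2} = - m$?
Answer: $15$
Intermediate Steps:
$t{\left(m \right)} = - \frac{3}{2} - m$
$G 5 t{\left(0 \right)} = \left(-2\right) 5 \left(- \frac{3}{2} - 0\right) = - 10 \left(- \frac{3}{2} + 0\right) = \left(-10\right) \left(- \frac{3}{2}\right) = 15$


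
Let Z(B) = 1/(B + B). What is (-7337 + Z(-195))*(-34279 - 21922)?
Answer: 160815283631/390 ≈ 4.1235e+8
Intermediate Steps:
Z(B) = 1/(2*B)
(-7337 + Z(-195))*(-34279 - 21922) = (-7337 + (½)/(-195))*(-34279 - 21922) = (-7337 + (½)*(-1/195))*(-56201) = (-7337 - 1/390)*(-56201) = -2861431/390*(-56201) = 160815283631/390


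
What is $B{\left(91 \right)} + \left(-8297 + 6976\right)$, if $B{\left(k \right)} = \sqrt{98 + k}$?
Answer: $-1321 + 3 \sqrt{21} \approx -1307.3$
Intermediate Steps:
$B{\left(91 \right)} + \left(-8297 + 6976\right) = \sqrt{98 + 91} + \left(-8297 + 6976\right) = \sqrt{189} - 1321 = 3 \sqrt{21} - 1321 = -1321 + 3 \sqrt{21}$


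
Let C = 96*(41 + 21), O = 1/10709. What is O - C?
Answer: -63739967/10709 ≈ -5952.0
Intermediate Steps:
O = 1/10709 ≈ 9.3379e-5
C = 5952 (C = 96*62 = 5952)
O - C = 1/10709 - 1*5952 = 1/10709 - 5952 = -63739967/10709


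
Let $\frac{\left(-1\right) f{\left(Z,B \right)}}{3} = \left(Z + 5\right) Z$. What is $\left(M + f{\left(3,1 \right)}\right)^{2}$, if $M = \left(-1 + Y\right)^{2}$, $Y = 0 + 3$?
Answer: $4624$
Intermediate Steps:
$Y = 3$
$f{\left(Z,B \right)} = - 3 Z \left(5 + Z\right)$ ($f{\left(Z,B \right)} = - 3 \left(Z + 5\right) Z = - 3 \left(5 + Z\right) Z = - 3 Z \left(5 + Z\right)$)
$M = 4$ ($M = \left(-1 + 3\right)^{2} = 2^{2} = 4$)
$\left(M + f{\left(3,1 \right)}\right)^{2} = \left(4 - 9 \left(5 + 3\right)\right)^{2} = \left(4 - 9 \cdot 8\right)^{2} = \left(4 - 72\right)^{2} = \left(-68\right)^{2} = 4624$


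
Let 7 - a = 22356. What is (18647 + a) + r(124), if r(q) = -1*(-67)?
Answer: -3635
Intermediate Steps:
a = -22349 (a = 7 - 1*22356 = 7 - 22356 = -22349)
r(q) = 67
(18647 + a) + r(124) = (18647 - 22349) + 67 = -3702 + 67 = -3635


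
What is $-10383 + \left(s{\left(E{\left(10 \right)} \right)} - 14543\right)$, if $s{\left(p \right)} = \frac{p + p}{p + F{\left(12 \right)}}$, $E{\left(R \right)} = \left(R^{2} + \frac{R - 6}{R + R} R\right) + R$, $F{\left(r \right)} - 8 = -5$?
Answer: $- \frac{2866266}{115} \approx -24924.0$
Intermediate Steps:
$F{\left(r \right)} = 3$ ($F{\left(r \right)} = 8 - 5 = 3$)
$E{\left(R \right)} = -3 + R^{2} + \frac{3 R}{2}$ ($E{\left(R \right)} = \left(R^{2} + \frac{-6 + R}{2 R} R\right) + R = \left(R^{2} + \left(-3 + \frac{R}{2}\right)\right) + R = \left(-3 + R^{2} + \frac{R}{2}\right) + R = -3 + R^{2} + \frac{3 R}{2}$)
$s{\left(p \right)} = \frac{2 p}{3 + p}$ ($s{\left(p \right)} = \frac{p + p}{p + 3} = \frac{2 p}{3 + p}$)
$-10383 + \left(s{\left(E{\left(10 \right)} \right)} - 14543\right) = -10383 - \left(14543 - \frac{2 \left(-3 + 10^{2} + \frac{3}{2} \cdot 10\right)}{3 + \left(-3 + 10^{2} + \frac{3}{2} \cdot 10\right)}\right) = -10383 - \left(14543 - \frac{2 \left(-3 + 100 + 15\right)}{3 + \left(-3 + 100 + 15\right)}\right) = -10383 - \left(14543 - \frac{224}{3 + 112}\right) = -10383 - \left(14543 - \frac{224}{115}\right) = -10383 + \left(\frac{224}{115} - 14543\right) = -10383 - \frac{1672221}{115} = - \frac{2866266}{115}$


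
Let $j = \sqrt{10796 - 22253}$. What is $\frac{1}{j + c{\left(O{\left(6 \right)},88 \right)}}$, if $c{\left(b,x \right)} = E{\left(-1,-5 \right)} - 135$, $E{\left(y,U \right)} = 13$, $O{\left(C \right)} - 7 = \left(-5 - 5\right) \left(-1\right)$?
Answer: $- \frac{122}{26341} - \frac{3 i \sqrt{1273}}{26341} \approx -0.0046316 - 0.0040635 i$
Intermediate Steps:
$O{\left(C \right)} = 17$ ($O{\left(C \right)} = 7 + \left(-5 - 5\right) \left(-1\right) = 7 - -10 = 7 + 10 = 17$)
$j = 3 i \sqrt{1273}$ ($j = \sqrt{-11457} = 3 i \sqrt{1273} \approx 107.04 i$)
$c{\left(b,x \right)} = -122$ ($c{\left(b,x \right)} = 13 - 135 = -122$)
$\frac{1}{j + c{\left(O{\left(6 \right)},88 \right)}} = \frac{1}{3 i \sqrt{1273} - 122} = \frac{1}{-122 + 3 i \sqrt{1273}}$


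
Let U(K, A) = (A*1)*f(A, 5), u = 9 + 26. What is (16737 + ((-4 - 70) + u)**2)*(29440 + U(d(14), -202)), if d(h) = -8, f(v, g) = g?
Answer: 519074940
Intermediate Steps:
u = 35
U(K, A) = 5*A (U(K, A) = (A*1)*5 = A*5 = 5*A)
(16737 + ((-4 - 70) + u)**2)*(29440 + U(d(14), -202)) = (16737 + ((-4 - 70) + 35)**2)*(29440 + 5*(-202)) = (16737 + (-74 + 35)**2)*(29440 - 1010) = (16737 + (-39)**2)*28430 = (16737 + 1521)*28430 = 18258*28430 = 519074940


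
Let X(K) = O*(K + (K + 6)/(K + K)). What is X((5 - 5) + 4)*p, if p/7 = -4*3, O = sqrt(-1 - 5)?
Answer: -441*I*sqrt(6) ≈ -1080.2*I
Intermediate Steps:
O = I*sqrt(6) (O = sqrt(-6) = I*sqrt(6) ≈ 2.4495*I)
X(K) = I*sqrt(6)*(K + (6 + K)/(2*K)) (X(K) = (I*sqrt(6))*(K + (K + 6)/(K + K)) = (I*sqrt(6))*(K + (6 + K)/((2*K))) = (I*sqrt(6))*(K + (6 + K)*(1/(2*K))) = (I*sqrt(6))*(K + (6 + K)/(2*K)) = I*sqrt(6)*(K + (6 + K)/(2*K)))
p = -84 (p = 7*(-4*3) = 7*(-12) = -84)
X((5 - 5) + 4)*p = (I*sqrt(6)*(6 + ((5 - 5) + 4)*(1 + 2*((5 - 5) + 4)))/(2*((5 - 5) + 4)))*(-84) = (I*sqrt(6)*(6 + (0 + 4)*(1 + 2*(0 + 4)))/(2*(0 + 4)))*(-84) = ((1/2)*I*sqrt(6)*(6 + 4*(1 + 2*4))/4)*(-84) = ((1/2)*I*sqrt(6)*(1/4)*(6 + 4*(1 + 8)))*(-84) = ((1/2)*I*sqrt(6)*(1/4)*(6 + 4*9))*(-84) = ((1/2)*I*sqrt(6)*(1/4)*(6 + 36))*(-84) = ((1/2)*I*sqrt(6)*(1/4)*42)*(-84) = (21*I*sqrt(6)/4)*(-84) = -441*I*sqrt(6)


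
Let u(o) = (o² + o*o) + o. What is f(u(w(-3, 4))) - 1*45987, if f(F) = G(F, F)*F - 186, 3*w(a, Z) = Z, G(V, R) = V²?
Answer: -33574933/729 ≈ -46056.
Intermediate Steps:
w(a, Z) = Z/3
u(o) = o + 2*o² (u(o) = (o² + o²) + o = 2*o² + o = o + 2*o²)
f(F) = -186 + F³ (f(F) = F²*F - 186 = F³ - 186 = -186 + F³)
f(u(w(-3, 4))) - 1*45987 = (-186 + (((⅓)*4)*(1 + 2*((⅓)*4)))³) - 1*45987 = (-186 + (4*(1 + 2*(4/3))/3)³) - 45987 = (-186 + (4*(1 + 8/3)/3)³) - 45987 = (-186 + ((4/3)*(11/3))³) - 45987 = (-186 + (44/9)³) - 45987 = (-186 + 85184/729) - 45987 = -50410/729 - 45987 = -33574933/729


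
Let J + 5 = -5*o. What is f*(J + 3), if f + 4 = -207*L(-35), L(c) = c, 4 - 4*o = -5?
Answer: -383773/4 ≈ -95943.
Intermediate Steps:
o = 9/4 (o = 1 - 1/4*(-5) = 1 + 5/4 = 9/4 ≈ 2.2500)
J = -65/4 (J = -5 - 5*9/4 = -5 - 45/4 = -65/4 ≈ -16.250)
f = 7241 (f = -4 - 207*(-35) = -4 + 7245 = 7241)
f*(J + 3) = 7241*(-65/4 + 3) = 7241*(-53/4) = -383773/4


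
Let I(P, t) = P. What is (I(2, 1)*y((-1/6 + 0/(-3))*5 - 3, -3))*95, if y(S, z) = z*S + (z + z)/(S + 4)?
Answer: -4655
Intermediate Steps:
y(S, z) = S*z + 2*z/(4 + S) (y(S, z) = S*z + (2*z)/(4 + S) = S*z + 2*z/(4 + S))
(I(2, 1)*y((-1/6 + 0/(-3))*5 - 3, -3))*95 = (2*(-3*(2 + ((-1/6 + 0/(-3))*5 - 3)² + 4*((-1/6 + 0/(-3))*5 - 3))/(4 + ((-1/6 + 0/(-3))*5 - 3))))*95 = (2*(-3*(2 + ((-1*⅙ + 0*(-⅓))*5 - 3)² + 4*((-1*⅙ + 0*(-⅓))*5 - 3))/(4 + ((-1*⅙ + 0*(-⅓))*5 - 3))))*95 = (2*(-3*(2 + ((-⅙ + 0)*5 - 3)² + 4*((-⅙ + 0)*5 - 3))/(4 + ((-⅙ + 0)*5 - 3))))*95 = (2*(-3*(2 + (-⅙*5 - 3)² + 4*(-⅙*5 - 3))/(4 + (-⅙*5 - 3))))*95 = (2*(-3*(2 + (-⅚ - 3)² + 4*(-⅚ - 3))/(4 + (-⅚ - 3))))*95 = (2*(-3*(2 + (-23/6)² + 4*(-23/6))/(4 - 23/6)))*95 = (2*(-3*(2 + 529/36 - 46/3)/⅙))*95 = (2*(-3*6*49/36))*95 = (2*(-49/2))*95 = -49*95 = -4655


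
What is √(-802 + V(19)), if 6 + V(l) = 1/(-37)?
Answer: I*√1106189/37 ≈ 28.426*I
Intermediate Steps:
V(l) = -223/37 (V(l) = -6 + 1/(-37) = -6 - 1/37 = -223/37)
√(-802 + V(19)) = √(-802 - 223/37) = √(-29897/37) = I*√1106189/37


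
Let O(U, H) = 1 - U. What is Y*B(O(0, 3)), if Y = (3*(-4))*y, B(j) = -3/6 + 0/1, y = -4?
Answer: -24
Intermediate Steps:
B(j) = -½ (B(j) = -3*⅙ + 0*1 = -½ + 0 = -½)
Y = 48 (Y = (3*(-4))*(-4) = -12*(-4) = 48)
Y*B(O(0, 3)) = 48*(-½) = -24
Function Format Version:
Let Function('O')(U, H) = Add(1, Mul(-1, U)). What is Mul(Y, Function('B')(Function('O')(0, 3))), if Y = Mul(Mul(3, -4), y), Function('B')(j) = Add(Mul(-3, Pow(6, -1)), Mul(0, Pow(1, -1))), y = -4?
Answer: -24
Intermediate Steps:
Function('B')(j) = Rational(-1, 2) (Function('B')(j) = Add(Mul(-3, Rational(1, 6)), Mul(0, 1)) = Add(Rational(-1, 2), 0) = Rational(-1, 2))
Y = 48 (Y = Mul(Mul(3, -4), -4) = Mul(-12, -4) = 48)
Mul(Y, Function('B')(Function('O')(0, 3))) = Mul(48, Rational(-1, 2)) = -24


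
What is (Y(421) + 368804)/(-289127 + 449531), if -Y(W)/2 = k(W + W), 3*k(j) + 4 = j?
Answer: 276184/120303 ≈ 2.2957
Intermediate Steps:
k(j) = -4/3 + j/3
Y(W) = 8/3 - 4*W/3 (Y(W) = -2*(-4/3 + (W + W)/3) = -2*(-4/3 + (2*W)/3) = -2*(-4/3 + 2*W/3) = 8/3 - 4*W/3)
(Y(421) + 368804)/(-289127 + 449531) = ((8/3 - 4/3*421) + 368804)/(-289127 + 449531) = ((8/3 - 1684/3) + 368804)/160404 = (-1676/3 + 368804)*(1/160404) = (1104736/3)*(1/160404) = 276184/120303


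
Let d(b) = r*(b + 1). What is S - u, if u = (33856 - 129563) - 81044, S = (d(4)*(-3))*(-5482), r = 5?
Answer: 587901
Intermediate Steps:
d(b) = 5 + 5*b (d(b) = 5*(b + 1) = 5*(1 + b) = 5 + 5*b)
S = 411150 (S = ((5 + 5*4)*(-3))*(-5482) = ((5 + 20)*(-3))*(-5482) = (25*(-3))*(-5482) = -75*(-5482) = 411150)
u = -176751 (u = -95707 - 81044 = -176751)
S - u = 411150 - 1*(-176751) = 411150 + 176751 = 587901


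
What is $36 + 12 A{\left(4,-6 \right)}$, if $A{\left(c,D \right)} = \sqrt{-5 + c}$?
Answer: $36 + 12 i \approx 36.0 + 12.0 i$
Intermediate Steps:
$36 + 12 A{\left(4,-6 \right)} = 36 + 12 \sqrt{-5 + 4} = 36 + 12 \sqrt{-1} = 36 + 12 i$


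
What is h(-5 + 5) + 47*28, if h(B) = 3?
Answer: 1319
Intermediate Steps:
h(-5 + 5) + 47*28 = 3 + 47*28 = 3 + 1316 = 1319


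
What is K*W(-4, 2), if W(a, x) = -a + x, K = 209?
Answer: 1254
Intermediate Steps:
W(a, x) = x - a
K*W(-4, 2) = 209*(2 - 1*(-4)) = 209*(2 + 4) = 209*6 = 1254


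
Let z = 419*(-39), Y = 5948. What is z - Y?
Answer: -22289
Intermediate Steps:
z = -16341
z - Y = -16341 - 1*5948 = -16341 - 5948 = -22289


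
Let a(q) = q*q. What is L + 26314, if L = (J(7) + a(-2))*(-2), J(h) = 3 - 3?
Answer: 26306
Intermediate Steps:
a(q) = q²
J(h) = 0
L = -8 (L = (0 + (-2)²)*(-2) = (0 + 4)*(-2) = 4*(-2) = -8)
L + 26314 = -8 + 26314 = 26306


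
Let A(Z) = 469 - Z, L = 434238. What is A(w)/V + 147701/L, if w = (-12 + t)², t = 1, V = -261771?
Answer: 12837574549/37890305166 ≈ 0.33881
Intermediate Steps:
w = 121 (w = (-12 + 1)² = (-11)² = 121)
A(w)/V + 147701/L = (469 - 1*121)/(-261771) + 147701/434238 = (469 - 121)*(-1/261771) + 147701*(1/434238) = 348*(-1/261771) + 147701/434238 = -116/87257 + 147701/434238 = 12837574549/37890305166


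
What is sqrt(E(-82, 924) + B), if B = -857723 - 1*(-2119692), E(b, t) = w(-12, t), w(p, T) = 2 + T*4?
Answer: sqrt(1265667) ≈ 1125.0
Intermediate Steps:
w(p, T) = 2 + 4*T
E(b, t) = 2 + 4*t
B = 1261969 (B = -857723 + 2119692 = 1261969)
sqrt(E(-82, 924) + B) = sqrt((2 + 4*924) + 1261969) = sqrt((2 + 3696) + 1261969) = sqrt(3698 + 1261969) = sqrt(1265667)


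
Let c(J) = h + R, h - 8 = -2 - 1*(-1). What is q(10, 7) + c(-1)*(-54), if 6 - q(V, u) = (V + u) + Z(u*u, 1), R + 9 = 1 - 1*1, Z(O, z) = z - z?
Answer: 97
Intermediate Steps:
Z(O, z) = 0
R = -9 (R = -9 + (1 - 1*1) = -9 + (1 - 1) = -9 + 0 = -9)
h = 7 (h = 8 + (-2 - 1*(-1)) = 8 + (-2 + 1) = 8 - 1 = 7)
q(V, u) = 6 - V - u (q(V, u) = 6 - ((V + u) + 0) = 6 - (V + u) = 6 + (-V - u) = 6 - V - u)
c(J) = -2 (c(J) = 7 - 9 = -2)
q(10, 7) + c(-1)*(-54) = (6 - 1*10 - 1*7) - 2*(-54) = (6 - 10 - 7) + 108 = -11 + 108 = 97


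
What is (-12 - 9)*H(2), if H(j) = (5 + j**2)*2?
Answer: -378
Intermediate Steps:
H(j) = 10 + 2*j**2
(-12 - 9)*H(2) = (-12 - 9)*(10 + 2*2**2) = -21*(10 + 2*4) = -21*(10 + 8) = -21*18 = -378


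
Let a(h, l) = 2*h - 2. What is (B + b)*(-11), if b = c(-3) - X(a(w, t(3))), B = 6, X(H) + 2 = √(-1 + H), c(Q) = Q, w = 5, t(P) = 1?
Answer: -55 + 11*√7 ≈ -25.897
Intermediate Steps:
a(h, l) = -2 + 2*h
X(H) = -2 + √(-1 + H)
b = -1 - √7 (b = -3 - (-2 + √(-1 + (-2 + 2*5))) = -3 - (-2 + √(-1 + (-2 + 10))) = -3 - (-2 + √(-1 + 8)) = -3 - (-2 + √7) = -3 + (2 - √7) = -1 - √7 ≈ -3.6458)
(B + b)*(-11) = (6 + (-1 - √7))*(-11) = (5 - √7)*(-11) = -55 + 11*√7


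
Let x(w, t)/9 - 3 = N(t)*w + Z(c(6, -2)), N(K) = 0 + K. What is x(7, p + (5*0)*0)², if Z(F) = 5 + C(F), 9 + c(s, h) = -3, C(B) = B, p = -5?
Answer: 123201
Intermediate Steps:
c(s, h) = -12 (c(s, h) = -9 - 3 = -12)
N(K) = K
Z(F) = 5 + F
x(w, t) = -36 + 9*t*w (x(w, t) = 27 + 9*(t*w + (5 - 12)) = 27 + 9*(t*w - 7) = 27 + 9*(-7 + t*w) = 27 + (-63 + 9*t*w) = -36 + 9*t*w)
x(7, p + (5*0)*0)² = (-36 + 9*(-5 + (5*0)*0)*7)² = (-36 + 9*(-5 + 0*0)*7)² = (-36 + 9*(-5 + 0)*7)² = (-36 + 9*(-5)*7)² = (-36 - 315)² = (-351)² = 123201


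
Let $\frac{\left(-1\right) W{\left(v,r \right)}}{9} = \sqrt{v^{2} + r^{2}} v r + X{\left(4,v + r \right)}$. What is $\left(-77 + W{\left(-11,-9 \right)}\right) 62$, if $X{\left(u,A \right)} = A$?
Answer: $6386 - 55242 \sqrt{202} \approx -7.7875 \cdot 10^{5}$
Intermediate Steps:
$W{\left(v,r \right)} = - 9 r - 9 v - 9 r v \sqrt{r^{2} + v^{2}}$ ($W{\left(v,r \right)} = - 9 \left(\sqrt{v^{2} + r^{2}} v r + \left(v + r\right)\right) = - 9 \left(\sqrt{r^{2} + v^{2}} v r + \left(r + v\right)\right) = - 9 \left(v \sqrt{r^{2} + v^{2}} r + \left(r + v\right)\right) = - 9 \left(r v \sqrt{r^{2} + v^{2}} + \left(r + v\right)\right) = - 9 \left(r + v + r v \sqrt{r^{2} + v^{2}}\right) = - 9 r - 9 v - 9 r v \sqrt{r^{2} + v^{2}}$)
$\left(-77 + W{\left(-11,-9 \right)}\right) 62 = \left(-77 - \left(-180 - - 891 \sqrt{\left(-9\right)^{2} + \left(-11\right)^{2}}\right)\right) 62 = \left(-77 + \left(81 + 99 - \left(-81\right) \left(-11\right) \sqrt{81 + 121}\right)\right) 62 = \left(-77 + \left(81 + 99 - \left(-81\right) \left(-11\right) \sqrt{202}\right)\right) 62 = \left(-77 + \left(81 + 99 - 891 \sqrt{202}\right)\right) 62 = \left(-77 + \left(180 - 891 \sqrt{202}\right)\right) 62 = \left(103 - 891 \sqrt{202}\right) 62 = 6386 - 55242 \sqrt{202}$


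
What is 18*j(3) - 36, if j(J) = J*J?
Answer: 126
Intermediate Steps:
j(J) = J²
18*j(3) - 36 = 18*3² - 36 = 18*9 - 36 = 162 - 36 = 126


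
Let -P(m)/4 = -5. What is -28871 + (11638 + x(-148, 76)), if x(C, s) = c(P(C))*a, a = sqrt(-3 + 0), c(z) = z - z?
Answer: -17233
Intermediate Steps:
P(m) = 20 (P(m) = -4*(-5) = 20)
c(z) = 0
a = I*sqrt(3) (a = sqrt(-3) = I*sqrt(3) ≈ 1.732*I)
x(C, s) = 0 (x(C, s) = 0*(I*sqrt(3)) = 0)
-28871 + (11638 + x(-148, 76)) = -28871 + (11638 + 0) = -28871 + 11638 = -17233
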